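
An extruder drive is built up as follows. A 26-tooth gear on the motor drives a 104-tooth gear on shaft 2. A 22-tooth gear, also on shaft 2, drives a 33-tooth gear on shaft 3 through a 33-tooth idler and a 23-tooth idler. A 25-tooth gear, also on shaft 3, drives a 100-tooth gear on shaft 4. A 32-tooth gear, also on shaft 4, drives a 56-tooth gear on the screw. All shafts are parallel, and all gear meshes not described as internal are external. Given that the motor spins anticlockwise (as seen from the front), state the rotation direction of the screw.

anticlockwise

the motor → shaft 2: external mesh, 1 reversal → CW.
shaft 2 → shaft 3: driver → idler → idler → driven is 3 external meshes, 3 reversals → CCW.
shaft 3 → shaft 4: external mesh, 1 reversal → CW.
shaft 4 → the screw: external mesh, 1 reversal → CCW.
6 reversals in total — an even number — so the screw turns the same way as the motor.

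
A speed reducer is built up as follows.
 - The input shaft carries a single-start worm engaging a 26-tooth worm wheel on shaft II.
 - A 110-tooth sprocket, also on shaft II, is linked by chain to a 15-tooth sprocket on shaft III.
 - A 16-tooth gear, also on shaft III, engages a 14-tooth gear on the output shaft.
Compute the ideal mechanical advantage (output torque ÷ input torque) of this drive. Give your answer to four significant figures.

Each stage contributes driven/driver: worm 26/1 = 26, chain 15/110 = 0.13636, gear mesh 14/16 = 0.875.
Overall: 26 × 0.13636 × 0.875 = 3.1023.

3.102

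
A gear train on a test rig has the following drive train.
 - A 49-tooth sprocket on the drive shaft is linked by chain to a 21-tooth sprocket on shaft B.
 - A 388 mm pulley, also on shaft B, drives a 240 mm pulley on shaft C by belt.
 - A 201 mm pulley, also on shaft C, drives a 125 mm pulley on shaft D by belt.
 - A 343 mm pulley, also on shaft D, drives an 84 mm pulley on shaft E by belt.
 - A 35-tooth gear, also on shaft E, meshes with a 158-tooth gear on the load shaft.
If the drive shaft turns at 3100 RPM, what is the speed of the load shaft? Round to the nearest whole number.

17009 RPM

chain 21/49 = 0.42857 → 3100/0.42857 = 7233.3 RPM
belt 240/388 = 0.61856 → 7233.3/0.61856 = 11694 RPM
belt 125/201 = 0.62189 → 11694/0.62189 = 18804 RPM
belt 84/343 = 0.2449 → 18804/0.2449 = 76782 RPM
gear mesh 158/35 = 4.5143 → 76782/4.5143 = 17009 RPM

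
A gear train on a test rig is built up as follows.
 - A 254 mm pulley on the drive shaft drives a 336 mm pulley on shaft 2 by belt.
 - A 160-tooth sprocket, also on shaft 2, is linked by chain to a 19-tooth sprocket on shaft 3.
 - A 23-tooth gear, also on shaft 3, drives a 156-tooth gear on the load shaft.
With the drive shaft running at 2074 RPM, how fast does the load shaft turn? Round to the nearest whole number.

1947 RPM

Belt: ratio = 336/254 = 1.3228, so shaft 2 turns at 2074 / 1.3228 = 1567.8 RPM.
Chain: ratio = 19/160 = 0.11875, so shaft 3 turns at 1567.8 / 0.11875 = 13203 RPM.
Gear mesh: ratio = 156/23 = 6.7826, so the load shaft turns at 13203 / 6.7826 = 1946.6 RPM.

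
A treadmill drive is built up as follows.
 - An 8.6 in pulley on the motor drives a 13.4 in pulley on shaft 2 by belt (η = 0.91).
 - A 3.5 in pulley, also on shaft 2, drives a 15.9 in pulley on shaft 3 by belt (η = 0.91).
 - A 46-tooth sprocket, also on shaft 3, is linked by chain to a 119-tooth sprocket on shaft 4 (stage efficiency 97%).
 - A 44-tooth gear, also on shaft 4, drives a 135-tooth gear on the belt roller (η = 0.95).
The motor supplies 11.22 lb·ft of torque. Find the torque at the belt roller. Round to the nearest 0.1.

481.0 lb·ft

Belt: ratio = 13.4/8.6 = 1.5581; torque at shaft 2 = 11.22 × 1.5581 × 0.91 = 15.909 lb·ft.
Belt: ratio = 15.9/3.5 = 4.5429; torque at shaft 3 = 15.909 × 4.5429 × 0.91 = 65.767 lb·ft.
Chain: ratio = 119/46 = 2.587; torque at shaft 4 = 65.767 × 2.587 × 0.97 = 165.03 lb·ft.
Gear mesh: ratio = 135/44 = 3.0682; torque at the belt roller = 165.03 × 3.0682 × 0.95 = 481.03 lb·ft.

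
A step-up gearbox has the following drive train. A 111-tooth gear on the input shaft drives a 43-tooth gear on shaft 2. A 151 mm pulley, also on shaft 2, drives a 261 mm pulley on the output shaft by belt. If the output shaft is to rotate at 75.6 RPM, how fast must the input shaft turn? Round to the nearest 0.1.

50.6 RPM

Overall ratio R = 0.38739 × 1.7285 = 0.66959.
Required input speed = output speed × R = 75.6 × 0.66959 = 50.621 RPM.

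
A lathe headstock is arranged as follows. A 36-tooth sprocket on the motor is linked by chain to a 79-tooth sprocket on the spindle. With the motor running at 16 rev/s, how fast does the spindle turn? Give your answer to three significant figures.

7.29 rev/s

chain 79/36 = 2.1944 → 16/2.1944 = 7.2911 rev/s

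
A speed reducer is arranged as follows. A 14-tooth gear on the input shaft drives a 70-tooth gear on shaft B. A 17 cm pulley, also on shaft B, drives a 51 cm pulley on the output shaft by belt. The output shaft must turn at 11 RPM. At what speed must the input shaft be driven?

Overall ratio R = 5 × 3 = 15.
Required input speed = output speed × R = 11 × 15 = 165 RPM.

165 RPM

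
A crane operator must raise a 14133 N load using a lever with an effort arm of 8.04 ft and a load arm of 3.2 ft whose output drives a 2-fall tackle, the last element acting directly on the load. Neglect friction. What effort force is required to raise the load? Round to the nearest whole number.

Lever MA = effort arm / load arm = 8.04/3.2 = 2.5125.
Block-and-tackle MA = number of supporting rope parts = 2.
Combined ideal MA = 2.5125 × 2 = 5.025.
Effort = load / MA = 14133 / 5.025 = 2812.5 N.

2813 N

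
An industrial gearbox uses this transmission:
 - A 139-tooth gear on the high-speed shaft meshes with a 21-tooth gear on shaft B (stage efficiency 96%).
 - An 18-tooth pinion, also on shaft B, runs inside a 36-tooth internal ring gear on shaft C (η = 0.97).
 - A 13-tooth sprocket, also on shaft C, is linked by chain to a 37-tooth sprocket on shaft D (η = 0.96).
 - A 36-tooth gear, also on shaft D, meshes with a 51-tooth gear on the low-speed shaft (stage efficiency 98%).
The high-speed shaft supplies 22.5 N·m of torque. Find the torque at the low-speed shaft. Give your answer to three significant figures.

24.0 N·m

gear mesh 21/139 = 0.15108 → τ = 22.5·0.15108·0.96 = 3.2633 N·m
internal gear 36/18 = 2 → τ = 3.2633·2·0.97 = 6.3308 N·m
chain 37/13 = 2.8462 → τ = 6.3308·2.8462·0.96 = 17.298 N·m
gear mesh 51/36 = 1.4167 → τ = 17.298·1.4167·0.98 = 24.015 N·m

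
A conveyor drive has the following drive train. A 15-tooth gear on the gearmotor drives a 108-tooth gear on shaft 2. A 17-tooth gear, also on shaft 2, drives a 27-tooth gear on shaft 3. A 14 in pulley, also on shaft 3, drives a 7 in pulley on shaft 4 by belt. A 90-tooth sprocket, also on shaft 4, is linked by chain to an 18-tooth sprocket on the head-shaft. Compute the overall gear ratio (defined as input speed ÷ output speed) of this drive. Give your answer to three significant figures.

Each stage contributes driven/driver: gear mesh 108/15 = 7.2, gear mesh 27/17 = 1.5882, belt 7/14 = 0.5, chain 18/90 = 0.2.
Overall: 7.2 × 1.5882 × 0.5 × 0.2 = 1.1435.

1.14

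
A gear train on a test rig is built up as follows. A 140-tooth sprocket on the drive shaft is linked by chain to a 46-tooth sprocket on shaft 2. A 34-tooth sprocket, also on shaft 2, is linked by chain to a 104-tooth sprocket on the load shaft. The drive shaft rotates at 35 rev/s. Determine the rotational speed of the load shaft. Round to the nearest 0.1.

Chain: ratio = 46/140 = 0.32857, so shaft 2 turns at 35 / 0.32857 = 106.52 rev/s.
Chain: ratio = 104/34 = 3.0588, so the load shaft turns at 106.52 / 3.0588 = 34.824 rev/s.

34.8 rev/s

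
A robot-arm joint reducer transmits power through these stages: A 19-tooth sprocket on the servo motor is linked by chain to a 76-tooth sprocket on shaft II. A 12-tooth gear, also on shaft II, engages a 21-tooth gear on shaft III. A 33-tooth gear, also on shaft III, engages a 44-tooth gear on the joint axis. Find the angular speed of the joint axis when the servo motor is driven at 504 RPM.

chain 76/19 = 4 → 504/4 = 126 RPM
gear mesh 21/12 = 1.75 → 126/1.75 = 72 RPM
gear mesh 44/33 = 1.3333 → 72/1.3333 = 54 RPM

54 RPM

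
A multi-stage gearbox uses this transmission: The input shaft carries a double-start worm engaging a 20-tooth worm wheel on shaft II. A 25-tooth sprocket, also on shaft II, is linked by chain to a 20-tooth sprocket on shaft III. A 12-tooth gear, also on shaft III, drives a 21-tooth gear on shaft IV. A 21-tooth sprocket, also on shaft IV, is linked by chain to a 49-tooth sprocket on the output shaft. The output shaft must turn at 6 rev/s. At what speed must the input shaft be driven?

Overall ratio R = 10 × 0.8 × 1.75 × 2.3333 = 32.667.
Required input speed = output speed × R = 6 × 32.667 = 196 rev/s.

196 rev/s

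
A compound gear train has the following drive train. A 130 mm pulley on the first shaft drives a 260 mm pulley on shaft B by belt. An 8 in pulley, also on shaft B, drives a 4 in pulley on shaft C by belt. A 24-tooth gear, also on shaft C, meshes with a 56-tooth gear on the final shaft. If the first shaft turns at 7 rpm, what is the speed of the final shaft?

belt 260/130 = 2 → 7/2 = 3.5 rpm
belt 4/8 = 0.5 → 3.5/0.5 = 7 rpm
gear mesh 56/24 = 2.3333 → 7/2.3333 = 3 rpm

3 rpm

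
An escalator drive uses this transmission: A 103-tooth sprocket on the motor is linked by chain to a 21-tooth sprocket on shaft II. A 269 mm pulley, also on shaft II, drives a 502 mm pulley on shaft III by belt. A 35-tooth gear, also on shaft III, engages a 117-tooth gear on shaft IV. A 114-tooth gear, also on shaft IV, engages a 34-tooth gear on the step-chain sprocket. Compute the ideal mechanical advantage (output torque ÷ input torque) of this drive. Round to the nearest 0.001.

0.379

Each stage contributes driven/driver: chain 21/103 = 0.20388, belt 502/269 = 1.8662, gear mesh 117/35 = 3.3429, gear mesh 34/114 = 0.29825.
Overall: 0.20388 × 1.8662 × 3.3429 × 0.29825 = 0.37934.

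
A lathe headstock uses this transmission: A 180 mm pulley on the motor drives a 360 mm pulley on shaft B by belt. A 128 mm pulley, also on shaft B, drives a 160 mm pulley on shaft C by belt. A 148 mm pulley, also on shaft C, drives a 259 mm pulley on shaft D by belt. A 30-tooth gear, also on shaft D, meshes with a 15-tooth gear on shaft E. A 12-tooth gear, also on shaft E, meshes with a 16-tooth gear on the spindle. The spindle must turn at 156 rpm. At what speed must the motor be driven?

Overall ratio R = 2 × 1.25 × 1.75 × 0.5 × 1.3333 = 2.9167.
Required input speed = output speed × R = 156 × 2.9167 = 455 rpm.

455 rpm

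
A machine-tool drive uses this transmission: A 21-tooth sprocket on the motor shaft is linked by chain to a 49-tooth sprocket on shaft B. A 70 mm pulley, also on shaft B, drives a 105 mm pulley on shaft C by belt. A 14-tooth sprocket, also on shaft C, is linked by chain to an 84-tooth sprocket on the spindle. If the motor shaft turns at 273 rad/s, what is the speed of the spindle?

13 rad/s

Chain: ratio = 49/21 = 2.3333, so shaft B turns at 273 / 2.3333 = 117 rad/s.
Belt: ratio = 105/70 = 1.5, so shaft C turns at 117 / 1.5 = 78 rad/s.
Chain: ratio = 84/14 = 6, so the spindle turns at 78 / 6 = 13 rad/s.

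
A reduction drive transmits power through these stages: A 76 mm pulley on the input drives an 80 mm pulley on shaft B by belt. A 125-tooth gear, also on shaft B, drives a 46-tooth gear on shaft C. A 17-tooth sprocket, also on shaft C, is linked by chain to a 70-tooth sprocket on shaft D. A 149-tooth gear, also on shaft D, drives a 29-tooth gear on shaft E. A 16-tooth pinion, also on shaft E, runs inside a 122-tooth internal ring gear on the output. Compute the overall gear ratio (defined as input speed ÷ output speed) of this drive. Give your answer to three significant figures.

2.37

Each stage contributes driven/driver: belt 80/76 = 1.0526, gear mesh 46/125 = 0.368, chain 70/17 = 4.1176, gear mesh 29/149 = 0.19463, internal gear 122/16 = 7.625.
Overall: 1.0526 × 0.368 × 4.1176 × 0.19463 × 7.625 = 2.3671.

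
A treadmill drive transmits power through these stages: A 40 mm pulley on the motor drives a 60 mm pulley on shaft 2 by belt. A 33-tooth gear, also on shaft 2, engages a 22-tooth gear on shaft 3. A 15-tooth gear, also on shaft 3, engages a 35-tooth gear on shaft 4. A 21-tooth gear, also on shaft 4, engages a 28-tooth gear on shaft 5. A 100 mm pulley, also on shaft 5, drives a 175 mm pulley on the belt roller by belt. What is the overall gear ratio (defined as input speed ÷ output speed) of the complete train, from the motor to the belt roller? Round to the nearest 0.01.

5.44

Each stage contributes driven/driver: belt 60/40 = 1.5, gear mesh 22/33 = 0.66667, gear mesh 35/15 = 2.3333, gear mesh 28/21 = 1.3333, belt 175/100 = 1.75.
Overall: 1.5 × 0.66667 × 2.3333 × 1.3333 × 1.75 = 5.4444.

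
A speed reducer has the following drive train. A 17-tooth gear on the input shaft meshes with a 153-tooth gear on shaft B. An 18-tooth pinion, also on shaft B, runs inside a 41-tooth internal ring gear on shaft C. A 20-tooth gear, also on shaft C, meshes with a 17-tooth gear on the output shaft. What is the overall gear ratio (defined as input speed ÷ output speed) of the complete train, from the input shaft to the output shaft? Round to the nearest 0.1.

17.4

Each stage contributes driven/driver: gear mesh 153/17 = 9, internal gear 41/18 = 2.2778, gear mesh 17/20 = 0.85.
Overall: 9 × 2.2778 × 0.85 = 17.425.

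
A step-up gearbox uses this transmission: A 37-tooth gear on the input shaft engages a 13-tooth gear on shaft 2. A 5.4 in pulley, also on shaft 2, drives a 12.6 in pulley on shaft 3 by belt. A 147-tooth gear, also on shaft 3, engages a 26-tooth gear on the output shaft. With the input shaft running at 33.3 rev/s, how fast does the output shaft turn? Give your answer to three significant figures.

the input shaft → shaft 2 (gear mesh, 13/37): 33.3 ÷ 0.35135 = 94.777 rev/s
shaft 2 → shaft 3 (belt, 12.6/5.4): 94.777 ÷ 2.3333 = 40.619 rev/s
shaft 3 → the output shaft (gear mesh, 26/147): 40.619 ÷ 0.17687 = 229.65 rev/s

230 rev/s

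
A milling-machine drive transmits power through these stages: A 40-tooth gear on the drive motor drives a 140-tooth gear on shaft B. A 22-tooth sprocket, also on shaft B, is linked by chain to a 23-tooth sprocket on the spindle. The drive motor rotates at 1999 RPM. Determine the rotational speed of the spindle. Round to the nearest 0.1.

546.3 RPM

gear mesh 140/40 = 3.5 → 1999/3.5 = 571.14 RPM
chain 23/22 = 1.0455 → 571.14/1.0455 = 546.31 RPM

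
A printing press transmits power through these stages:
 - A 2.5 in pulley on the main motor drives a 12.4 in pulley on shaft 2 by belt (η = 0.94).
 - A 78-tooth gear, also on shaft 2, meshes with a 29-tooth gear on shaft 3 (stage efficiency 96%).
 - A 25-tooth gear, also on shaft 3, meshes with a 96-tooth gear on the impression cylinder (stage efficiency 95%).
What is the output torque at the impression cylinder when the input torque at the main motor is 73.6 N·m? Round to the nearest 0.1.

belt 12.4/2.5 = 4.96 → τ = 73.6·4.96·0.94 = 343.15 N·m
gear mesh 29/78 = 0.37179 → τ = 343.15·0.37179·0.96 = 122.48 N·m
gear mesh 96/25 = 3.84 → τ = 122.48·3.84·0.95 = 446.8 N·m

446.8 N·m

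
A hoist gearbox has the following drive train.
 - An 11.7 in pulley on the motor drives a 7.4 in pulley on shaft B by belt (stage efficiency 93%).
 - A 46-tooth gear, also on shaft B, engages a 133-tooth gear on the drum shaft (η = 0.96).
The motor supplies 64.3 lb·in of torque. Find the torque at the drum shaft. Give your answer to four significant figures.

After the belt (7.4/11.7): 64.3 × 0.63248 × 0.93 = 37.822 lb·in
After the gear mesh (133/46): 37.822 × 2.8913 × 0.96 = 104.98 lb·in

105.0 lb·in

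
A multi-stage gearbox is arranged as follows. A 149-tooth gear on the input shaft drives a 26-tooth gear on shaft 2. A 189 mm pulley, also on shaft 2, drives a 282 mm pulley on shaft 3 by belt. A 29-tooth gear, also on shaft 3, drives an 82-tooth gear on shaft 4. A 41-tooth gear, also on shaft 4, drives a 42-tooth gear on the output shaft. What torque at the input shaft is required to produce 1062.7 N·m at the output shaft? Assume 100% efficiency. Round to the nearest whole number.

1409 N·m

Overall ratio R = 0.1745 × 1.4921 × 2.8276 × 1.0244 = 0.75415.
Input torque = output torque / R = 1062.7 / 0.75415 = 1409.1 N·m.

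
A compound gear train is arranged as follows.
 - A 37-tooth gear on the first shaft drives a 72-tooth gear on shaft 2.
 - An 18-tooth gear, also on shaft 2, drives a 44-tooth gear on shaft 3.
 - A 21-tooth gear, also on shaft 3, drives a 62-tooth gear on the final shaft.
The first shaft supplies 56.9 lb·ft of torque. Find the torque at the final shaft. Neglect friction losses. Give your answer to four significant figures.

799.1 lb·ft

gear mesh 72/37 = 1.9459 → τ = 56.9·1.9459 = 110.72 lb·ft
gear mesh 44/18 = 2.4444 → τ = 110.72·2.4444 = 270.66 lb·ft
gear mesh 62/21 = 2.9524 → τ = 270.66·2.9524 = 799.09 lb·ft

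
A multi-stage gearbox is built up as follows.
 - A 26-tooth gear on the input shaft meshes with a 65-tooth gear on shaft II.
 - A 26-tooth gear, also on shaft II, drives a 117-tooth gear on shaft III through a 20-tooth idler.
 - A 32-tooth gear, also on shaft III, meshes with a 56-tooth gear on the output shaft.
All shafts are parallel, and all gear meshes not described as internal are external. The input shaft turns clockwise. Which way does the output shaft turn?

clockwise

the input shaft → shaft II: external mesh, 1 reversal → CCW.
shaft II → shaft III: driver → idler → driven is 2 external meshes, 2 reversals → CCW.
shaft III → the output shaft: external mesh, 1 reversal → CW.
4 reversals in total — an even number — so the output shaft turns the same way as the input shaft.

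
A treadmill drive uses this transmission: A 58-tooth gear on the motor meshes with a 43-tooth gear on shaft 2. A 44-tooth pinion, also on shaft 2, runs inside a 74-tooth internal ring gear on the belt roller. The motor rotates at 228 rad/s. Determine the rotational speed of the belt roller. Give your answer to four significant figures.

182.9 rad/s

gear mesh 43/58 = 0.74138 → 228/0.74138 = 307.53 rad/s
internal gear 74/44 = 1.6818 → 307.53/1.6818 = 182.86 rad/s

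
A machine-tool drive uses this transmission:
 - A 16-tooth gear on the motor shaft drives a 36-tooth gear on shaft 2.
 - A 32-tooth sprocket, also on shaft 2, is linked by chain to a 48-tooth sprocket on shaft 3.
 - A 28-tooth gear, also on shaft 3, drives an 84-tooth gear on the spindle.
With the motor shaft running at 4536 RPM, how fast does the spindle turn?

the motor shaft → shaft 2 (gear mesh, 36/16): 4536 ÷ 2.25 = 2016 RPM
shaft 2 → shaft 3 (chain, 48/32): 2016 ÷ 1.5 = 1344 RPM
shaft 3 → the spindle (gear mesh, 84/28): 1344 ÷ 3 = 448 RPM

448 RPM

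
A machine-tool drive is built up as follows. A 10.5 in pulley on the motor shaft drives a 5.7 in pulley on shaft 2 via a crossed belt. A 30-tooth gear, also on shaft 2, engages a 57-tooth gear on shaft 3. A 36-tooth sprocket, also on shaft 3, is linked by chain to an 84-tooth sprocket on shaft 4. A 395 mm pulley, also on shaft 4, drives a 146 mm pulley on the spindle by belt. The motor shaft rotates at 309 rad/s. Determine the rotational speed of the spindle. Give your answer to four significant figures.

347.4 rad/s

the motor shaft → shaft 2 (belt, 5.7/10.5): 309 ÷ 0.54286 = 569.21 rad/s
shaft 2 → shaft 3 (gear mesh, 57/30): 569.21 ÷ 1.9 = 299.58 rad/s
shaft 3 → shaft 4 (chain, 84/36): 299.58 ÷ 2.3333 = 128.39 rad/s
shaft 4 → the spindle (belt, 146/395): 128.39 ÷ 0.36962 = 347.37 rad/s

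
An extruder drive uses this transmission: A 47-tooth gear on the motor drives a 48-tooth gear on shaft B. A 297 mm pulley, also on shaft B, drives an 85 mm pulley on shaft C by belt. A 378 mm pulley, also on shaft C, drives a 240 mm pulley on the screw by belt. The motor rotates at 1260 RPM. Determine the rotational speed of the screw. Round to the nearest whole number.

6790 RPM

the motor → shaft B (gear mesh, 48/47): 1260 ÷ 1.0213 = 1233.8 RPM
shaft B → shaft C (belt, 85/297): 1233.8 ÷ 0.2862 = 4310.9 RPM
shaft C → the screw (belt, 240/378): 4310.9 ÷ 0.63492 = 6789.6 RPM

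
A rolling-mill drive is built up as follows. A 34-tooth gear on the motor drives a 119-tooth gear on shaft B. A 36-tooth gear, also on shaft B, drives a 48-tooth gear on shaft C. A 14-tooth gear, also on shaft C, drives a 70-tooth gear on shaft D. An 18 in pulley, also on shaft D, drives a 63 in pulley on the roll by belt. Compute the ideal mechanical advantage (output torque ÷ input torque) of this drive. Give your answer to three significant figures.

81.7

Each stage contributes driven/driver: gear mesh 119/34 = 3.5, gear mesh 48/36 = 1.3333, gear mesh 70/14 = 5, belt 63/18 = 3.5.
Overall: 3.5 × 1.3333 × 5 × 3.5 = 81.667.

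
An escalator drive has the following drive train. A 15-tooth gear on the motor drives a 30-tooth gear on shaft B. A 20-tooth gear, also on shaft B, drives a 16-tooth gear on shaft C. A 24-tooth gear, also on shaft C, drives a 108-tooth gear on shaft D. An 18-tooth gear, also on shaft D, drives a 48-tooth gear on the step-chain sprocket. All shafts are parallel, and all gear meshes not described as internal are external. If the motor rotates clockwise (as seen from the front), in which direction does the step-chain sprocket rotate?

clockwise

the motor → shaft B: external mesh, 1 reversal → CCW.
shaft B → shaft C: external mesh, 1 reversal → CW.
shaft C → shaft D: external mesh, 1 reversal → CCW.
shaft D → the step-chain sprocket: external mesh, 1 reversal → CW.
4 reversals in total — an even number — so the step-chain sprocket turns the same way as the motor.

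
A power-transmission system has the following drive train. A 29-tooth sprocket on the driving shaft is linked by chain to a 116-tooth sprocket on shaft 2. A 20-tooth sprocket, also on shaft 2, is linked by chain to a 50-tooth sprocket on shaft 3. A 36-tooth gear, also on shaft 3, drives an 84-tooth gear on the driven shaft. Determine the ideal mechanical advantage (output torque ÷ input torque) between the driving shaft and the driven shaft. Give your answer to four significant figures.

23.33

Each stage contributes driven/driver: chain 116/29 = 4, chain 50/20 = 2.5, gear mesh 84/36 = 2.3333.
Overall: 4 × 2.5 × 2.3333 = 23.333.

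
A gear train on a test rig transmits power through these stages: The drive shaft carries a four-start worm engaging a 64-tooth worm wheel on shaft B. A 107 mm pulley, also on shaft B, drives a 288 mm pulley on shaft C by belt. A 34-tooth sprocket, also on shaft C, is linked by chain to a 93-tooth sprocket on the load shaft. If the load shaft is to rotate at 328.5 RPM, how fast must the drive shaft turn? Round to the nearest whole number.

38696 RPM

Overall ratio R = 16 × 2.6916 × 2.7353 = 117.8.
Required input speed = output speed × R = 328.5 × 117.8 = 38696 RPM.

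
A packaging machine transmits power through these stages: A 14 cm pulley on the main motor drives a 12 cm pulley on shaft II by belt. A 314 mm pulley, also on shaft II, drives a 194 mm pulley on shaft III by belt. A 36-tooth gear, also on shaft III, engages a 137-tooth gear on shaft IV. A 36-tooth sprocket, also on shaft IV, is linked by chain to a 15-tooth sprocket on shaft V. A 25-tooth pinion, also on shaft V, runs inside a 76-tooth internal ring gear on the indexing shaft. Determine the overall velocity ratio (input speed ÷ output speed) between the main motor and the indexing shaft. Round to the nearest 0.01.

Each stage contributes driven/driver: belt 12/14 = 0.85714, belt 194/314 = 0.61783, gear mesh 137/36 = 3.8056, chain 15/36 = 0.41667, internal gear 76/25 = 3.04.
Overall: 0.85714 × 0.61783 × 3.8056 × 0.41667 × 3.04 = 2.5527.

2.55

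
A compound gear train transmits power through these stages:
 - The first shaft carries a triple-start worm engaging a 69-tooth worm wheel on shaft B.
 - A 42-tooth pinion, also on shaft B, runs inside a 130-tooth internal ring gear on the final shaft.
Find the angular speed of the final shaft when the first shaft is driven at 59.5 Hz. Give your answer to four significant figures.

0.8358 Hz

the first shaft → shaft B (worm, 69/3): 59.5 ÷ 23 = 2.587 Hz
shaft B → the final shaft (internal gear, 130/42): 2.587 ÷ 3.0952 = 0.83579 Hz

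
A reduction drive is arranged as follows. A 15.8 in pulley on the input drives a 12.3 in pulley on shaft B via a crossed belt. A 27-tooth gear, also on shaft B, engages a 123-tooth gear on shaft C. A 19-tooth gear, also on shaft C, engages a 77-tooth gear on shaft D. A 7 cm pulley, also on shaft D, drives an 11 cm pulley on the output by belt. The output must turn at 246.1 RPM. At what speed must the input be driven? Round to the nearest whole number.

5558 RPM

Overall ratio R = 0.77848 × 4.5556 × 4.0526 × 1.5714 = 22.585.
Required input speed = output speed × R = 246.1 × 22.585 = 5558.2 RPM.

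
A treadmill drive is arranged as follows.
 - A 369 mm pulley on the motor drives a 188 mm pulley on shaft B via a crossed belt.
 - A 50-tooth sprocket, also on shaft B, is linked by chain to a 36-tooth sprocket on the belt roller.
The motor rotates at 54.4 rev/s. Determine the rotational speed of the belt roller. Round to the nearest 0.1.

148.3 rev/s

Belt: ratio = 188/369 = 0.50949, so shaft B turns at 54.4 / 0.50949 = 106.77 rev/s.
Chain: ratio = 36/50 = 0.72, so the belt roller turns at 106.77 / 0.72 = 148.3 rev/s.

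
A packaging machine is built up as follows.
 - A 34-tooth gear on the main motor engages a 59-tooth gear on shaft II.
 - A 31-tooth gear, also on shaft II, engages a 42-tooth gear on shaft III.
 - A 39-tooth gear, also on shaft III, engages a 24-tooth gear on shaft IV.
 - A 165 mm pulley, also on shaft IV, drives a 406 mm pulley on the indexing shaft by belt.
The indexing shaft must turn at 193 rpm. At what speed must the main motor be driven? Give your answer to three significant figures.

687 rpm

Overall ratio R = 1.7353 × 1.3548 × 0.61538 × 2.4606 = 3.56.
Required input speed = output speed × R = 193 × 3.56 = 687.08 rpm.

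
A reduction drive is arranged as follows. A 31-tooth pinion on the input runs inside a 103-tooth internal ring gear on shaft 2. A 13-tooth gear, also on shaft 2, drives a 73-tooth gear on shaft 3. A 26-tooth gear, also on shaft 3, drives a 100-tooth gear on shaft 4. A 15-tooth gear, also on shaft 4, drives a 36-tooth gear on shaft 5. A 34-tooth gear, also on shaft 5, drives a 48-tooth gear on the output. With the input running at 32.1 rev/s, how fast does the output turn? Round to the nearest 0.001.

0.132 rev/s

Internal gear: ratio = 103/31 = 3.3226, so shaft 2 turns at 32.1 / 3.3226 = 9.6612 rev/s.
Gear mesh: ratio = 73/13 = 5.6154, so shaft 3 turns at 9.6612 / 5.6154 = 1.7205 rev/s.
Gear mesh: ratio = 100/26 = 3.8462, so shaft 4 turns at 1.7205 / 3.8462 = 0.44733 rev/s.
Gear mesh: ratio = 36/15 = 2.4, so shaft 5 turns at 0.44733 / 2.4 = 0.18639 rev/s.
Gear mesh: ratio = 48/34 = 1.4118, so the output turns at 0.18639 / 1.4118 = 0.13202 rev/s.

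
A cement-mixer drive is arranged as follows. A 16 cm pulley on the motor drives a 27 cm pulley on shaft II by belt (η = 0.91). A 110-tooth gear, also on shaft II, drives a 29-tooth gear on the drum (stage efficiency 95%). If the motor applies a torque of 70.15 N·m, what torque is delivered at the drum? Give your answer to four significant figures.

belt 27/16 = 1.6875 → τ = 70.15·1.6875·0.91 = 107.72 N·m
gear mesh 29/110 = 0.26364 → τ = 107.72·0.26364·0.95 = 26.98 N·m

26.98 N·m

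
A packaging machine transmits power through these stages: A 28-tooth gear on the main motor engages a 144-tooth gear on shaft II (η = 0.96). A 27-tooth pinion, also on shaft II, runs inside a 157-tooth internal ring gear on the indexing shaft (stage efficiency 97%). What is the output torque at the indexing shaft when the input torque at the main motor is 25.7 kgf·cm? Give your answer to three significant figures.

gear mesh 144/28 = 5.1429 → τ = 25.7·5.1429·0.96 = 126.88 kgf·cm
internal gear 157/27 = 5.8148 → τ = 126.88·5.8148·0.97 = 715.68 kgf·cm

716 kgf·cm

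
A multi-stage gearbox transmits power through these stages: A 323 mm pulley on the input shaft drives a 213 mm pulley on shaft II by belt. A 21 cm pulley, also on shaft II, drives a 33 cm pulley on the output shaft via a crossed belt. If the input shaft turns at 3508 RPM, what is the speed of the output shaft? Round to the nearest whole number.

3385 RPM

the input shaft → shaft II (belt, 213/323): 3508 ÷ 0.65944 = 5319.6 RPM
shaft II → the output shaft (belt, 33/21): 5319.6 ÷ 1.5714 = 3385.2 RPM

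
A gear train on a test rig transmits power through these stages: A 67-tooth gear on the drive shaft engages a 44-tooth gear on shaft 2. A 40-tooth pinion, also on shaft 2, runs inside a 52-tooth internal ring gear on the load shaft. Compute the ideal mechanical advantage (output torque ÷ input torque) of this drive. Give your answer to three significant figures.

0.854

Each stage contributes driven/driver: gear mesh 44/67 = 0.65672, internal gear 52/40 = 1.3.
Overall: 0.65672 × 1.3 = 0.85373.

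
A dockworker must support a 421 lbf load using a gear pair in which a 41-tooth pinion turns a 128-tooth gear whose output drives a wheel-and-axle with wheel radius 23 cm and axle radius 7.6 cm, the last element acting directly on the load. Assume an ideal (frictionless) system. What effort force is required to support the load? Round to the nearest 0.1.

Gear pair MA = 128/41 = 3.122.
Wheel-and-axle MA = R/r = 23/7.6 = 3.0263.
Combined ideal MA = 3.122 × 3.0263 = 9.448.
Effort = load / MA = 421 / 9.448 = 44.56 lbf.

44.6 lbf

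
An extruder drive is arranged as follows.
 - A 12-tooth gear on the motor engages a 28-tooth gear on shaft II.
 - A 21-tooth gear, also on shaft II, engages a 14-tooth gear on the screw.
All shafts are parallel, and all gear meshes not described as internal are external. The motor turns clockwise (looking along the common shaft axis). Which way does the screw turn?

clockwise

the motor → shaft II: external mesh, 1 reversal → CCW.
shaft II → the screw: external mesh, 1 reversal → CW.
2 reversals in total — an even number — so the screw turns the same way as the motor.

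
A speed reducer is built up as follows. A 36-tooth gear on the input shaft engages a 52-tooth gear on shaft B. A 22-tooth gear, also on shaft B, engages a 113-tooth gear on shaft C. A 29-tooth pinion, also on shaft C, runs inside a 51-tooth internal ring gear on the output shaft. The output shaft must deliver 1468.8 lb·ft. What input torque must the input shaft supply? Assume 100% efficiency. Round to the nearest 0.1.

Overall ratio R = 1.4444 × 5.1364 × 1.7586 = 13.048.
Input torque = output torque / R = 1468.8 / 13.048 = 112.57 lb·ft.

112.6 lb·ft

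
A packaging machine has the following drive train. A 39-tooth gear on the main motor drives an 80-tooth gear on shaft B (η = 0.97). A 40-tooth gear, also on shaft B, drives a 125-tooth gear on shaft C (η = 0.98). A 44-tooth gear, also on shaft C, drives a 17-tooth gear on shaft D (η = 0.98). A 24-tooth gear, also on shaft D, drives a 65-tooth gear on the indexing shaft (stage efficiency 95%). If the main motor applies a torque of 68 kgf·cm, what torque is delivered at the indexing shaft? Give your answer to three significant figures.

404 kgf·cm

Gear mesh: ratio = 80/39 = 2.0513; torque at shaft B = 68 × 2.0513 × 0.97 = 135.3 kgf·cm.
Gear mesh: ratio = 125/40 = 3.125; torque at shaft C = 135.3 × 3.125 × 0.98 = 414.36 kgf·cm.
Gear mesh: ratio = 17/44 = 0.38636; torque at shaft D = 414.36 × 0.38636 × 0.98 = 156.89 kgf·cm.
Gear mesh: ratio = 65/24 = 2.7083; torque at the indexing shaft = 156.89 × 2.7083 × 0.95 = 403.67 kgf·cm.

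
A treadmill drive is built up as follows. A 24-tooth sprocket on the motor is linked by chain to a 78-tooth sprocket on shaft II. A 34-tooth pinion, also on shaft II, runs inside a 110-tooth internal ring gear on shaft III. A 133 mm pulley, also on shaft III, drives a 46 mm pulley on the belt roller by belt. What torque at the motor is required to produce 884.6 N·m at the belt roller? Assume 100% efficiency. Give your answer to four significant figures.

243.2 N·m

Overall ratio R = 3.25 × 3.2353 × 0.34586 = 3.6367.
Input torque = output torque / R = 884.6 / 3.6367 = 243.24 N·m.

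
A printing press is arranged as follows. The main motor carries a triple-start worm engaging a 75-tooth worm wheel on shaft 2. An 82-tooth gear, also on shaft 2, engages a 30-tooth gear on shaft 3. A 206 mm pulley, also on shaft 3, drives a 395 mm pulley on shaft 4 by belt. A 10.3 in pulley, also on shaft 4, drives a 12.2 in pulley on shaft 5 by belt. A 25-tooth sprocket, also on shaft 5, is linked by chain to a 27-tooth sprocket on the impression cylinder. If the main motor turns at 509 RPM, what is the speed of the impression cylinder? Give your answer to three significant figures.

22.7 RPM

Worm: ratio = 75/3 = 25, so shaft 2 turns at 509 / 25 = 20.36 RPM.
Gear mesh: ratio = 30/82 = 0.36585, so shaft 3 turns at 20.36 / 0.36585 = 55.651 RPM.
Belt: ratio = 395/206 = 1.9175, so shaft 4 turns at 55.651 / 1.9175 = 29.023 RPM.
Belt: ratio = 12.2/10.3 = 1.1845, so shaft 5 turns at 29.023 / 1.1845 = 24.503 RPM.
Chain: ratio = 27/25 = 1.08, so the impression cylinder turns at 24.503 / 1.08 = 22.688 RPM.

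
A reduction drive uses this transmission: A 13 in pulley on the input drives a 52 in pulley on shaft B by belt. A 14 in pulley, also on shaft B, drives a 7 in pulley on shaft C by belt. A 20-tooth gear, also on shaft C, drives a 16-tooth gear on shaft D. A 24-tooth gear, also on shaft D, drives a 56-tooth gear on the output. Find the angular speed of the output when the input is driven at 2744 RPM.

Belt: ratio = 52/13 = 4, so shaft B turns at 2744 / 4 = 686 RPM.
Belt: ratio = 7/14 = 0.5, so shaft C turns at 686 / 0.5 = 1372 RPM.
Gear mesh: ratio = 16/20 = 0.8, so shaft D turns at 1372 / 0.8 = 1715 RPM.
Gear mesh: ratio = 56/24 = 2.3333, so the output turns at 1715 / 2.3333 = 735 RPM.

735 RPM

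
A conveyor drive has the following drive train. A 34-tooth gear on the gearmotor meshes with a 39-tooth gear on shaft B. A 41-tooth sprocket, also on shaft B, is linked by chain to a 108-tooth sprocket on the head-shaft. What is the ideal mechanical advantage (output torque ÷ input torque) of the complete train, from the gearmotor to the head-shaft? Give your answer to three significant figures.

Each stage contributes driven/driver: gear mesh 39/34 = 1.1471, chain 108/41 = 2.6341.
Overall: 1.1471 × 2.6341 = 3.0215.

3.02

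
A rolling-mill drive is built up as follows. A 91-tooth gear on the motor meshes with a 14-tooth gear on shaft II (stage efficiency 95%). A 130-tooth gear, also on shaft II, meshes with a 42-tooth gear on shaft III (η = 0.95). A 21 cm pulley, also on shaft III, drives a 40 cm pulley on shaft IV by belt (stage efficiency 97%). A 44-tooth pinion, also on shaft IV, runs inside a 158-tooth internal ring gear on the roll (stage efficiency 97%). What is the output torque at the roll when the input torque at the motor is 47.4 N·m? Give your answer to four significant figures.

gear mesh 14/91 = 0.15385 → τ = 47.4·0.15385·0.95 = 6.9277 N·m
gear mesh 42/130 = 0.32308 → τ = 6.9277·0.32308·0.95 = 2.1263 N·m
belt 40/21 = 1.9048 → τ = 2.1263·1.9048·0.97 = 3.9285 N·m
internal gear 158/44 = 3.5909 → τ = 3.9285·3.5909·0.97 = 13.684 N·m

13.68 N·m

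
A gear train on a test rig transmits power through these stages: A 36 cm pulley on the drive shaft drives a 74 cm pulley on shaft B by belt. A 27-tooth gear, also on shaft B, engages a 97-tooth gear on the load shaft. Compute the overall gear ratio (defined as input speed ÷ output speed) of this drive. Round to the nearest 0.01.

7.38

Each stage contributes driven/driver: belt 74/36 = 2.0556, gear mesh 97/27 = 3.5926.
Overall: 2.0556 × 3.5926 = 7.3848.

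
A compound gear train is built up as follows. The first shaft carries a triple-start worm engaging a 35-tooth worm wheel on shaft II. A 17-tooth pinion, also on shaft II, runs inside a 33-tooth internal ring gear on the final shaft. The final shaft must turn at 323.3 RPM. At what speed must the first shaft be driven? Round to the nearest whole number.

7322 RPM

Overall ratio R = 11.667 × 1.9412 = 22.647.
Required input speed = output speed × R = 323.3 × 22.647 = 7321.8 RPM.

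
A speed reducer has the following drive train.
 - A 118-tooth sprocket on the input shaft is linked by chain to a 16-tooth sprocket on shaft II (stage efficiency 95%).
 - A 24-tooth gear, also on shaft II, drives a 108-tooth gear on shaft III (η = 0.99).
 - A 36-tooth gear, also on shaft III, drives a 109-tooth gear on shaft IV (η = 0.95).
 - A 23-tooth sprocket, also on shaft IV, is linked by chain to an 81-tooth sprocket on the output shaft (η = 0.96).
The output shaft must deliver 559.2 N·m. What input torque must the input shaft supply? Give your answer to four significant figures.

Overall ratio R = 0.13559 × 4.5 × 3.0278 × 3.5217 = 6.5063; overall efficiency η = 0.95 × 0.99 × 0.95 × 0.96 = 0.8577.
Input torque = output torque / (R × η) = 559.2 / (6.5063 × 0.8577) = 100.2 N·m.

100.2 N·m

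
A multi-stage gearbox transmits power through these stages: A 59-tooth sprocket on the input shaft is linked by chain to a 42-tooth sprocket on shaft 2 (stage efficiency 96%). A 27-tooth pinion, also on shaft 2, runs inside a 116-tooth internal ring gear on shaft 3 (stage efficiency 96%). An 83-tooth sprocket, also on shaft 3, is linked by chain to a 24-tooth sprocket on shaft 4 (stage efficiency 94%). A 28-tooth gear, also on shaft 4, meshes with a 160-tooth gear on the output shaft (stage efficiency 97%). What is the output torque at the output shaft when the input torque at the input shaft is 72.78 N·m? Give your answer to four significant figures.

Chain: ratio = 42/59 = 0.71186; torque at shaft 2 = 72.78 × 0.71186 × 0.96 = 49.737 N·m.
Internal gear: ratio = 116/27 = 4.2963; torque at shaft 3 = 49.737 × 4.2963 × 0.96 = 205.14 N·m.
Chain: ratio = 24/83 = 0.28916; torque at shaft 4 = 205.14 × 0.28916 × 0.94 = 55.758 N·m.
Gear mesh: ratio = 160/28 = 5.7143; torque at the output shaft = 55.758 × 5.7143 × 0.97 = 309.06 N·m.

309.1 N·m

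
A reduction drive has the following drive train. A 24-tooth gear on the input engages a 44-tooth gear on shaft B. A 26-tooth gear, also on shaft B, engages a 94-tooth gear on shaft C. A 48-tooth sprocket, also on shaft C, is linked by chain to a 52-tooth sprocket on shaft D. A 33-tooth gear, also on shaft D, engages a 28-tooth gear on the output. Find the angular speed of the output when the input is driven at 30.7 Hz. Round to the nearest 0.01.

5.04 Hz

gear mesh 44/24 = 1.8333 → 30.7/1.8333 = 16.745 Hz
gear mesh 94/26 = 3.6154 → 16.745/3.6154 = 4.6317 Hz
chain 52/48 = 1.0833 → 4.6317/1.0833 = 4.2754 Hz
gear mesh 28/33 = 0.84848 → 4.2754/0.84848 = 5.0389 Hz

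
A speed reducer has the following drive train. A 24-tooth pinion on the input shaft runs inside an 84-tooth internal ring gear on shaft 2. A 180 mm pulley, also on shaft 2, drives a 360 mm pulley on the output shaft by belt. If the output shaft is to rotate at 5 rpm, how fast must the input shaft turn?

35 rpm

Overall ratio R = 3.5 × 2 = 7.
Required input speed = output speed × R = 5 × 7 = 35 rpm.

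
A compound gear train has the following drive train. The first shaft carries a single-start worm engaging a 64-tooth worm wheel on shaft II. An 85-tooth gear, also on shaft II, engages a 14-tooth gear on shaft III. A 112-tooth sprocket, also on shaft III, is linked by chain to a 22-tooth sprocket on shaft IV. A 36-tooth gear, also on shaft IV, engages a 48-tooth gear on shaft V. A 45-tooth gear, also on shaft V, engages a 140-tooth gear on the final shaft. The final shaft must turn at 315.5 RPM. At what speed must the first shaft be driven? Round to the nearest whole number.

Overall ratio R = 64 × 0.16471 × 0.19643 × 1.3333 × 3.1111 = 8.5891.
Required input speed = output speed × R = 315.5 × 8.5891 = 2709.9 RPM.

2710 RPM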